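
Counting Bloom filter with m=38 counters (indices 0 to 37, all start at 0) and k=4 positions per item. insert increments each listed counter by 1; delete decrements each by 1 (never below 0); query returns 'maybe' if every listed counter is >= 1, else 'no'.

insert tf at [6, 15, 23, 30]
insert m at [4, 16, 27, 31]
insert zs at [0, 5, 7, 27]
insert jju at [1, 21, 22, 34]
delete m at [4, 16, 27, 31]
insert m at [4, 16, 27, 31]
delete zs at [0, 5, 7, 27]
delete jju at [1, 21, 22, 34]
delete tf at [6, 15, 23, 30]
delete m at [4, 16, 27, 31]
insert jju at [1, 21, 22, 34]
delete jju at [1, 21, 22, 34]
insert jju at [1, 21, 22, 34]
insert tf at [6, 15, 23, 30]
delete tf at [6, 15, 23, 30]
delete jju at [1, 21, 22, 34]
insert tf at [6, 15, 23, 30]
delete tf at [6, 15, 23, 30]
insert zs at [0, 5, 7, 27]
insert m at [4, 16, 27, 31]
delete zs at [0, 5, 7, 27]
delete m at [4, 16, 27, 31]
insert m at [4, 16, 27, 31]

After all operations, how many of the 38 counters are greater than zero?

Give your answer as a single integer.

Step 1: insert tf at [6, 15, 23, 30] -> counters=[0,0,0,0,0,0,1,0,0,0,0,0,0,0,0,1,0,0,0,0,0,0,0,1,0,0,0,0,0,0,1,0,0,0,0,0,0,0]
Step 2: insert m at [4, 16, 27, 31] -> counters=[0,0,0,0,1,0,1,0,0,0,0,0,0,0,0,1,1,0,0,0,0,0,0,1,0,0,0,1,0,0,1,1,0,0,0,0,0,0]
Step 3: insert zs at [0, 5, 7, 27] -> counters=[1,0,0,0,1,1,1,1,0,0,0,0,0,0,0,1,1,0,0,0,0,0,0,1,0,0,0,2,0,0,1,1,0,0,0,0,0,0]
Step 4: insert jju at [1, 21, 22, 34] -> counters=[1,1,0,0,1,1,1,1,0,0,0,0,0,0,0,1,1,0,0,0,0,1,1,1,0,0,0,2,0,0,1,1,0,0,1,0,0,0]
Step 5: delete m at [4, 16, 27, 31] -> counters=[1,1,0,0,0,1,1,1,0,0,0,0,0,0,0,1,0,0,0,0,0,1,1,1,0,0,0,1,0,0,1,0,0,0,1,0,0,0]
Step 6: insert m at [4, 16, 27, 31] -> counters=[1,1,0,0,1,1,1,1,0,0,0,0,0,0,0,1,1,0,0,0,0,1,1,1,0,0,0,2,0,0,1,1,0,0,1,0,0,0]
Step 7: delete zs at [0, 5, 7, 27] -> counters=[0,1,0,0,1,0,1,0,0,0,0,0,0,0,0,1,1,0,0,0,0,1,1,1,0,0,0,1,0,0,1,1,0,0,1,0,0,0]
Step 8: delete jju at [1, 21, 22, 34] -> counters=[0,0,0,0,1,0,1,0,0,0,0,0,0,0,0,1,1,0,0,0,0,0,0,1,0,0,0,1,0,0,1,1,0,0,0,0,0,0]
Step 9: delete tf at [6, 15, 23, 30] -> counters=[0,0,0,0,1,0,0,0,0,0,0,0,0,0,0,0,1,0,0,0,0,0,0,0,0,0,0,1,0,0,0,1,0,0,0,0,0,0]
Step 10: delete m at [4, 16, 27, 31] -> counters=[0,0,0,0,0,0,0,0,0,0,0,0,0,0,0,0,0,0,0,0,0,0,0,0,0,0,0,0,0,0,0,0,0,0,0,0,0,0]
Step 11: insert jju at [1, 21, 22, 34] -> counters=[0,1,0,0,0,0,0,0,0,0,0,0,0,0,0,0,0,0,0,0,0,1,1,0,0,0,0,0,0,0,0,0,0,0,1,0,0,0]
Step 12: delete jju at [1, 21, 22, 34] -> counters=[0,0,0,0,0,0,0,0,0,0,0,0,0,0,0,0,0,0,0,0,0,0,0,0,0,0,0,0,0,0,0,0,0,0,0,0,0,0]
Step 13: insert jju at [1, 21, 22, 34] -> counters=[0,1,0,0,0,0,0,0,0,0,0,0,0,0,0,0,0,0,0,0,0,1,1,0,0,0,0,0,0,0,0,0,0,0,1,0,0,0]
Step 14: insert tf at [6, 15, 23, 30] -> counters=[0,1,0,0,0,0,1,0,0,0,0,0,0,0,0,1,0,0,0,0,0,1,1,1,0,0,0,0,0,0,1,0,0,0,1,0,0,0]
Step 15: delete tf at [6, 15, 23, 30] -> counters=[0,1,0,0,0,0,0,0,0,0,0,0,0,0,0,0,0,0,0,0,0,1,1,0,0,0,0,0,0,0,0,0,0,0,1,0,0,0]
Step 16: delete jju at [1, 21, 22, 34] -> counters=[0,0,0,0,0,0,0,0,0,0,0,0,0,0,0,0,0,0,0,0,0,0,0,0,0,0,0,0,0,0,0,0,0,0,0,0,0,0]
Step 17: insert tf at [6, 15, 23, 30] -> counters=[0,0,0,0,0,0,1,0,0,0,0,0,0,0,0,1,0,0,0,0,0,0,0,1,0,0,0,0,0,0,1,0,0,0,0,0,0,0]
Step 18: delete tf at [6, 15, 23, 30] -> counters=[0,0,0,0,0,0,0,0,0,0,0,0,0,0,0,0,0,0,0,0,0,0,0,0,0,0,0,0,0,0,0,0,0,0,0,0,0,0]
Step 19: insert zs at [0, 5, 7, 27] -> counters=[1,0,0,0,0,1,0,1,0,0,0,0,0,0,0,0,0,0,0,0,0,0,0,0,0,0,0,1,0,0,0,0,0,0,0,0,0,0]
Step 20: insert m at [4, 16, 27, 31] -> counters=[1,0,0,0,1,1,0,1,0,0,0,0,0,0,0,0,1,0,0,0,0,0,0,0,0,0,0,2,0,0,0,1,0,0,0,0,0,0]
Step 21: delete zs at [0, 5, 7, 27] -> counters=[0,0,0,0,1,0,0,0,0,0,0,0,0,0,0,0,1,0,0,0,0,0,0,0,0,0,0,1,0,0,0,1,0,0,0,0,0,0]
Step 22: delete m at [4, 16, 27, 31] -> counters=[0,0,0,0,0,0,0,0,0,0,0,0,0,0,0,0,0,0,0,0,0,0,0,0,0,0,0,0,0,0,0,0,0,0,0,0,0,0]
Step 23: insert m at [4, 16, 27, 31] -> counters=[0,0,0,0,1,0,0,0,0,0,0,0,0,0,0,0,1,0,0,0,0,0,0,0,0,0,0,1,0,0,0,1,0,0,0,0,0,0]
Final counters=[0,0,0,0,1,0,0,0,0,0,0,0,0,0,0,0,1,0,0,0,0,0,0,0,0,0,0,1,0,0,0,1,0,0,0,0,0,0] -> 4 nonzero

Answer: 4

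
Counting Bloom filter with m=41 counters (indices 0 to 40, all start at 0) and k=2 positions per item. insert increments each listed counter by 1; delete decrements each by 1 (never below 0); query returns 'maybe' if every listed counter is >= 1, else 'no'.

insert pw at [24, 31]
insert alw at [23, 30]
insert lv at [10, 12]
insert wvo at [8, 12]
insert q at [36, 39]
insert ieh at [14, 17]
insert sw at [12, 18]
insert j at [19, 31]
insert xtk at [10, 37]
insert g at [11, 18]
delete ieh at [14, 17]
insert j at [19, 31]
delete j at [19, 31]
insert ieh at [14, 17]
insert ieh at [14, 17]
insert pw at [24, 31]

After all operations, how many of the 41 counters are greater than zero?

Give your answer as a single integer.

Step 1: insert pw at [24, 31] -> counters=[0,0,0,0,0,0,0,0,0,0,0,0,0,0,0,0,0,0,0,0,0,0,0,0,1,0,0,0,0,0,0,1,0,0,0,0,0,0,0,0,0]
Step 2: insert alw at [23, 30] -> counters=[0,0,0,0,0,0,0,0,0,0,0,0,0,0,0,0,0,0,0,0,0,0,0,1,1,0,0,0,0,0,1,1,0,0,0,0,0,0,0,0,0]
Step 3: insert lv at [10, 12] -> counters=[0,0,0,0,0,0,0,0,0,0,1,0,1,0,0,0,0,0,0,0,0,0,0,1,1,0,0,0,0,0,1,1,0,0,0,0,0,0,0,0,0]
Step 4: insert wvo at [8, 12] -> counters=[0,0,0,0,0,0,0,0,1,0,1,0,2,0,0,0,0,0,0,0,0,0,0,1,1,0,0,0,0,0,1,1,0,0,0,0,0,0,0,0,0]
Step 5: insert q at [36, 39] -> counters=[0,0,0,0,0,0,0,0,1,0,1,0,2,0,0,0,0,0,0,0,0,0,0,1,1,0,0,0,0,0,1,1,0,0,0,0,1,0,0,1,0]
Step 6: insert ieh at [14, 17] -> counters=[0,0,0,0,0,0,0,0,1,0,1,0,2,0,1,0,0,1,0,0,0,0,0,1,1,0,0,0,0,0,1,1,0,0,0,0,1,0,0,1,0]
Step 7: insert sw at [12, 18] -> counters=[0,0,0,0,0,0,0,0,1,0,1,0,3,0,1,0,0,1,1,0,0,0,0,1,1,0,0,0,0,0,1,1,0,0,0,0,1,0,0,1,0]
Step 8: insert j at [19, 31] -> counters=[0,0,0,0,0,0,0,0,1,0,1,0,3,0,1,0,0,1,1,1,0,0,0,1,1,0,0,0,0,0,1,2,0,0,0,0,1,0,0,1,0]
Step 9: insert xtk at [10, 37] -> counters=[0,0,0,0,0,0,0,0,1,0,2,0,3,0,1,0,0,1,1,1,0,0,0,1,1,0,0,0,0,0,1,2,0,0,0,0,1,1,0,1,0]
Step 10: insert g at [11, 18] -> counters=[0,0,0,0,0,0,0,0,1,0,2,1,3,0,1,0,0,1,2,1,0,0,0,1,1,0,0,0,0,0,1,2,0,0,0,0,1,1,0,1,0]
Step 11: delete ieh at [14, 17] -> counters=[0,0,0,0,0,0,0,0,1,0,2,1,3,0,0,0,0,0,2,1,0,0,0,1,1,0,0,0,0,0,1,2,0,0,0,0,1,1,0,1,0]
Step 12: insert j at [19, 31] -> counters=[0,0,0,0,0,0,0,0,1,0,2,1,3,0,0,0,0,0,2,2,0,0,0,1,1,0,0,0,0,0,1,3,0,0,0,0,1,1,0,1,0]
Step 13: delete j at [19, 31] -> counters=[0,0,0,0,0,0,0,0,1,0,2,1,3,0,0,0,0,0,2,1,0,0,0,1,1,0,0,0,0,0,1,2,0,0,0,0,1,1,0,1,0]
Step 14: insert ieh at [14, 17] -> counters=[0,0,0,0,0,0,0,0,1,0,2,1,3,0,1,0,0,1,2,1,0,0,0,1,1,0,0,0,0,0,1,2,0,0,0,0,1,1,0,1,0]
Step 15: insert ieh at [14, 17] -> counters=[0,0,0,0,0,0,0,0,1,0,2,1,3,0,2,0,0,2,2,1,0,0,0,1,1,0,0,0,0,0,1,2,0,0,0,0,1,1,0,1,0]
Step 16: insert pw at [24, 31] -> counters=[0,0,0,0,0,0,0,0,1,0,2,1,3,0,2,0,0,2,2,1,0,0,0,1,2,0,0,0,0,0,1,3,0,0,0,0,1,1,0,1,0]
Final counters=[0,0,0,0,0,0,0,0,1,0,2,1,3,0,2,0,0,2,2,1,0,0,0,1,2,0,0,0,0,0,1,3,0,0,0,0,1,1,0,1,0] -> 15 nonzero

Answer: 15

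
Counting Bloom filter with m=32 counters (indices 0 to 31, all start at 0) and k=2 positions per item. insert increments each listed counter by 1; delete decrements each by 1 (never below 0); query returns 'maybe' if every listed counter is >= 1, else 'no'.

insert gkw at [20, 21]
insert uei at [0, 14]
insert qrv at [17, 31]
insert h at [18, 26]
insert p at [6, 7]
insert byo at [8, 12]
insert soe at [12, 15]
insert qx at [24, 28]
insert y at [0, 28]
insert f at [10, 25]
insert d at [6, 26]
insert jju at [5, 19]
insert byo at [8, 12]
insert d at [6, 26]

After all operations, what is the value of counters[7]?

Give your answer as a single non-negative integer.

Answer: 1

Derivation:
Step 1: insert gkw at [20, 21] -> counters=[0,0,0,0,0,0,0,0,0,0,0,0,0,0,0,0,0,0,0,0,1,1,0,0,0,0,0,0,0,0,0,0]
Step 2: insert uei at [0, 14] -> counters=[1,0,0,0,0,0,0,0,0,0,0,0,0,0,1,0,0,0,0,0,1,1,0,0,0,0,0,0,0,0,0,0]
Step 3: insert qrv at [17, 31] -> counters=[1,0,0,0,0,0,0,0,0,0,0,0,0,0,1,0,0,1,0,0,1,1,0,0,0,0,0,0,0,0,0,1]
Step 4: insert h at [18, 26] -> counters=[1,0,0,0,0,0,0,0,0,0,0,0,0,0,1,0,0,1,1,0,1,1,0,0,0,0,1,0,0,0,0,1]
Step 5: insert p at [6, 7] -> counters=[1,0,0,0,0,0,1,1,0,0,0,0,0,0,1,0,0,1,1,0,1,1,0,0,0,0,1,0,0,0,0,1]
Step 6: insert byo at [8, 12] -> counters=[1,0,0,0,0,0,1,1,1,0,0,0,1,0,1,0,0,1,1,0,1,1,0,0,0,0,1,0,0,0,0,1]
Step 7: insert soe at [12, 15] -> counters=[1,0,0,0,0,0,1,1,1,0,0,0,2,0,1,1,0,1,1,0,1,1,0,0,0,0,1,0,0,0,0,1]
Step 8: insert qx at [24, 28] -> counters=[1,0,0,0,0,0,1,1,1,0,0,0,2,0,1,1,0,1,1,0,1,1,0,0,1,0,1,0,1,0,0,1]
Step 9: insert y at [0, 28] -> counters=[2,0,0,0,0,0,1,1,1,0,0,0,2,0,1,1,0,1,1,0,1,1,0,0,1,0,1,0,2,0,0,1]
Step 10: insert f at [10, 25] -> counters=[2,0,0,0,0,0,1,1,1,0,1,0,2,0,1,1,0,1,1,0,1,1,0,0,1,1,1,0,2,0,0,1]
Step 11: insert d at [6, 26] -> counters=[2,0,0,0,0,0,2,1,1,0,1,0,2,0,1,1,0,1,1,0,1,1,0,0,1,1,2,0,2,0,0,1]
Step 12: insert jju at [5, 19] -> counters=[2,0,0,0,0,1,2,1,1,0,1,0,2,0,1,1,0,1,1,1,1,1,0,0,1,1,2,0,2,0,0,1]
Step 13: insert byo at [8, 12] -> counters=[2,0,0,0,0,1,2,1,2,0,1,0,3,0,1,1,0,1,1,1,1,1,0,0,1,1,2,0,2,0,0,1]
Step 14: insert d at [6, 26] -> counters=[2,0,0,0,0,1,3,1,2,0,1,0,3,0,1,1,0,1,1,1,1,1,0,0,1,1,3,0,2,0,0,1]
Final counters=[2,0,0,0,0,1,3,1,2,0,1,0,3,0,1,1,0,1,1,1,1,1,0,0,1,1,3,0,2,0,0,1] -> counters[7]=1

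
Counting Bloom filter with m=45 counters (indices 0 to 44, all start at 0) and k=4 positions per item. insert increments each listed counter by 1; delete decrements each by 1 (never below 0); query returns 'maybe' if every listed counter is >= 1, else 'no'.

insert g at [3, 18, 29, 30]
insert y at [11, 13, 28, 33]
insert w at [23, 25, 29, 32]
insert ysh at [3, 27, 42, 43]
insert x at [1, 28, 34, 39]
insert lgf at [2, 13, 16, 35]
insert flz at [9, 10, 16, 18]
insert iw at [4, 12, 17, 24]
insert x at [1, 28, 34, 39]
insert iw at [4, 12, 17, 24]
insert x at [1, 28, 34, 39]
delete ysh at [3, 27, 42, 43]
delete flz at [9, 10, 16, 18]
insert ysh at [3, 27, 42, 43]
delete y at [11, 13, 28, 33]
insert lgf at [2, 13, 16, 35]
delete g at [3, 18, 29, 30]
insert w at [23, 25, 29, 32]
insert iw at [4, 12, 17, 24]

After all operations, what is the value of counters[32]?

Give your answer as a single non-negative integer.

Answer: 2

Derivation:
Step 1: insert g at [3, 18, 29, 30] -> counters=[0,0,0,1,0,0,0,0,0,0,0,0,0,0,0,0,0,0,1,0,0,0,0,0,0,0,0,0,0,1,1,0,0,0,0,0,0,0,0,0,0,0,0,0,0]
Step 2: insert y at [11, 13, 28, 33] -> counters=[0,0,0,1,0,0,0,0,0,0,0,1,0,1,0,0,0,0,1,0,0,0,0,0,0,0,0,0,1,1,1,0,0,1,0,0,0,0,0,0,0,0,0,0,0]
Step 3: insert w at [23, 25, 29, 32] -> counters=[0,0,0,1,0,0,0,0,0,0,0,1,0,1,0,0,0,0,1,0,0,0,0,1,0,1,0,0,1,2,1,0,1,1,0,0,0,0,0,0,0,0,0,0,0]
Step 4: insert ysh at [3, 27, 42, 43] -> counters=[0,0,0,2,0,0,0,0,0,0,0,1,0,1,0,0,0,0,1,0,0,0,0,1,0,1,0,1,1,2,1,0,1,1,0,0,0,0,0,0,0,0,1,1,0]
Step 5: insert x at [1, 28, 34, 39] -> counters=[0,1,0,2,0,0,0,0,0,0,0,1,0,1,0,0,0,0,1,0,0,0,0,1,0,1,0,1,2,2,1,0,1,1,1,0,0,0,0,1,0,0,1,1,0]
Step 6: insert lgf at [2, 13, 16, 35] -> counters=[0,1,1,2,0,0,0,0,0,0,0,1,0,2,0,0,1,0,1,0,0,0,0,1,0,1,0,1,2,2,1,0,1,1,1,1,0,0,0,1,0,0,1,1,0]
Step 7: insert flz at [9, 10, 16, 18] -> counters=[0,1,1,2,0,0,0,0,0,1,1,1,0,2,0,0,2,0,2,0,0,0,0,1,0,1,0,1,2,2,1,0,1,1,1,1,0,0,0,1,0,0,1,1,0]
Step 8: insert iw at [4, 12, 17, 24] -> counters=[0,1,1,2,1,0,0,0,0,1,1,1,1,2,0,0,2,1,2,0,0,0,0,1,1,1,0,1,2,2,1,0,1,1,1,1,0,0,0,1,0,0,1,1,0]
Step 9: insert x at [1, 28, 34, 39] -> counters=[0,2,1,2,1,0,0,0,0,1,1,1,1,2,0,0,2,1,2,0,0,0,0,1,1,1,0,1,3,2,1,0,1,1,2,1,0,0,0,2,0,0,1,1,0]
Step 10: insert iw at [4, 12, 17, 24] -> counters=[0,2,1,2,2,0,0,0,0,1,1,1,2,2,0,0,2,2,2,0,0,0,0,1,2,1,0,1,3,2,1,0,1,1,2,1,0,0,0,2,0,0,1,1,0]
Step 11: insert x at [1, 28, 34, 39] -> counters=[0,3,1,2,2,0,0,0,0,1,1,1,2,2,0,0,2,2,2,0,0,0,0,1,2,1,0,1,4,2,1,0,1,1,3,1,0,0,0,3,0,0,1,1,0]
Step 12: delete ysh at [3, 27, 42, 43] -> counters=[0,3,1,1,2,0,0,0,0,1,1,1,2,2,0,0,2,2,2,0,0,0,0,1,2,1,0,0,4,2,1,0,1,1,3,1,0,0,0,3,0,0,0,0,0]
Step 13: delete flz at [9, 10, 16, 18] -> counters=[0,3,1,1,2,0,0,0,0,0,0,1,2,2,0,0,1,2,1,0,0,0,0,1,2,1,0,0,4,2,1,0,1,1,3,1,0,0,0,3,0,0,0,0,0]
Step 14: insert ysh at [3, 27, 42, 43] -> counters=[0,3,1,2,2,0,0,0,0,0,0,1,2,2,0,0,1,2,1,0,0,0,0,1,2,1,0,1,4,2,1,0,1,1,3,1,0,0,0,3,0,0,1,1,0]
Step 15: delete y at [11, 13, 28, 33] -> counters=[0,3,1,2,2,0,0,0,0,0,0,0,2,1,0,0,1,2,1,0,0,0,0,1,2,1,0,1,3,2,1,0,1,0,3,1,0,0,0,3,0,0,1,1,0]
Step 16: insert lgf at [2, 13, 16, 35] -> counters=[0,3,2,2,2,0,0,0,0,0,0,0,2,2,0,0,2,2,1,0,0,0,0,1,2,1,0,1,3,2,1,0,1,0,3,2,0,0,0,3,0,0,1,1,0]
Step 17: delete g at [3, 18, 29, 30] -> counters=[0,3,2,1,2,0,0,0,0,0,0,0,2,2,0,0,2,2,0,0,0,0,0,1,2,1,0,1,3,1,0,0,1,0,3,2,0,0,0,3,0,0,1,1,0]
Step 18: insert w at [23, 25, 29, 32] -> counters=[0,3,2,1,2,0,0,0,0,0,0,0,2,2,0,0,2,2,0,0,0,0,0,2,2,2,0,1,3,2,0,0,2,0,3,2,0,0,0,3,0,0,1,1,0]
Step 19: insert iw at [4, 12, 17, 24] -> counters=[0,3,2,1,3,0,0,0,0,0,0,0,3,2,0,0,2,3,0,0,0,0,0,2,3,2,0,1,3,2,0,0,2,0,3,2,0,0,0,3,0,0,1,1,0]
Final counters=[0,3,2,1,3,0,0,0,0,0,0,0,3,2,0,0,2,3,0,0,0,0,0,2,3,2,0,1,3,2,0,0,2,0,3,2,0,0,0,3,0,0,1,1,0] -> counters[32]=2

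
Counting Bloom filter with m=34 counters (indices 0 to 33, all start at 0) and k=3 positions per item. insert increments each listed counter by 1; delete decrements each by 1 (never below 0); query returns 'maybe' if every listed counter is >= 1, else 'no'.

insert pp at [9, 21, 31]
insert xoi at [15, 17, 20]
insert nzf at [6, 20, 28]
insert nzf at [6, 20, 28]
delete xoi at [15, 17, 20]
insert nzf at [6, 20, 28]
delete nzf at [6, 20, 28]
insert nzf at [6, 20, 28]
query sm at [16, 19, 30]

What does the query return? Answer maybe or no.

Answer: no

Derivation:
Step 1: insert pp at [9, 21, 31] -> counters=[0,0,0,0,0,0,0,0,0,1,0,0,0,0,0,0,0,0,0,0,0,1,0,0,0,0,0,0,0,0,0,1,0,0]
Step 2: insert xoi at [15, 17, 20] -> counters=[0,0,0,0,0,0,0,0,0,1,0,0,0,0,0,1,0,1,0,0,1,1,0,0,0,0,0,0,0,0,0,1,0,0]
Step 3: insert nzf at [6, 20, 28] -> counters=[0,0,0,0,0,0,1,0,0,1,0,0,0,0,0,1,0,1,0,0,2,1,0,0,0,0,0,0,1,0,0,1,0,0]
Step 4: insert nzf at [6, 20, 28] -> counters=[0,0,0,0,0,0,2,0,0,1,0,0,0,0,0,1,0,1,0,0,3,1,0,0,0,0,0,0,2,0,0,1,0,0]
Step 5: delete xoi at [15, 17, 20] -> counters=[0,0,0,0,0,0,2,0,0,1,0,0,0,0,0,0,0,0,0,0,2,1,0,0,0,0,0,0,2,0,0,1,0,0]
Step 6: insert nzf at [6, 20, 28] -> counters=[0,0,0,0,0,0,3,0,0,1,0,0,0,0,0,0,0,0,0,0,3,1,0,0,0,0,0,0,3,0,0,1,0,0]
Step 7: delete nzf at [6, 20, 28] -> counters=[0,0,0,0,0,0,2,0,0,1,0,0,0,0,0,0,0,0,0,0,2,1,0,0,0,0,0,0,2,0,0,1,0,0]
Step 8: insert nzf at [6, 20, 28] -> counters=[0,0,0,0,0,0,3,0,0,1,0,0,0,0,0,0,0,0,0,0,3,1,0,0,0,0,0,0,3,0,0,1,0,0]
Query sm: check counters[16]=0 counters[19]=0 counters[30]=0 -> no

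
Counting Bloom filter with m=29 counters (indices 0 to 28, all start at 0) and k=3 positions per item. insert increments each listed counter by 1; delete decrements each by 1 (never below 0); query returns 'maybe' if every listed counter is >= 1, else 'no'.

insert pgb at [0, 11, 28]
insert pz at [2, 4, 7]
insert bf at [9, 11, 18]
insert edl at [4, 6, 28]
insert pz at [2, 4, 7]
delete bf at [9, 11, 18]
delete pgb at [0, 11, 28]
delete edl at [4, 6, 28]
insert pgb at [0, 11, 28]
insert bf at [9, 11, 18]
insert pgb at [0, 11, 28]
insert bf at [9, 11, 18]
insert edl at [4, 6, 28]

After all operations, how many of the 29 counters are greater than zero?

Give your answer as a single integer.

Answer: 9

Derivation:
Step 1: insert pgb at [0, 11, 28] -> counters=[1,0,0,0,0,0,0,0,0,0,0,1,0,0,0,0,0,0,0,0,0,0,0,0,0,0,0,0,1]
Step 2: insert pz at [2, 4, 7] -> counters=[1,0,1,0,1,0,0,1,0,0,0,1,0,0,0,0,0,0,0,0,0,0,0,0,0,0,0,0,1]
Step 3: insert bf at [9, 11, 18] -> counters=[1,0,1,0,1,0,0,1,0,1,0,2,0,0,0,0,0,0,1,0,0,0,0,0,0,0,0,0,1]
Step 4: insert edl at [4, 6, 28] -> counters=[1,0,1,0,2,0,1,1,0,1,0,2,0,0,0,0,0,0,1,0,0,0,0,0,0,0,0,0,2]
Step 5: insert pz at [2, 4, 7] -> counters=[1,0,2,0,3,0,1,2,0,1,0,2,0,0,0,0,0,0,1,0,0,0,0,0,0,0,0,0,2]
Step 6: delete bf at [9, 11, 18] -> counters=[1,0,2,0,3,0,1,2,0,0,0,1,0,0,0,0,0,0,0,0,0,0,0,0,0,0,0,0,2]
Step 7: delete pgb at [0, 11, 28] -> counters=[0,0,2,0,3,0,1,2,0,0,0,0,0,0,0,0,0,0,0,0,0,0,0,0,0,0,0,0,1]
Step 8: delete edl at [4, 6, 28] -> counters=[0,0,2,0,2,0,0,2,0,0,0,0,0,0,0,0,0,0,0,0,0,0,0,0,0,0,0,0,0]
Step 9: insert pgb at [0, 11, 28] -> counters=[1,0,2,0,2,0,0,2,0,0,0,1,0,0,0,0,0,0,0,0,0,0,0,0,0,0,0,0,1]
Step 10: insert bf at [9, 11, 18] -> counters=[1,0,2,0,2,0,0,2,0,1,0,2,0,0,0,0,0,0,1,0,0,0,0,0,0,0,0,0,1]
Step 11: insert pgb at [0, 11, 28] -> counters=[2,0,2,0,2,0,0,2,0,1,0,3,0,0,0,0,0,0,1,0,0,0,0,0,0,0,0,0,2]
Step 12: insert bf at [9, 11, 18] -> counters=[2,0,2,0,2,0,0,2,0,2,0,4,0,0,0,0,0,0,2,0,0,0,0,0,0,0,0,0,2]
Step 13: insert edl at [4, 6, 28] -> counters=[2,0,2,0,3,0,1,2,0,2,0,4,0,0,0,0,0,0,2,0,0,0,0,0,0,0,0,0,3]
Final counters=[2,0,2,0,3,0,1,2,0,2,0,4,0,0,0,0,0,0,2,0,0,0,0,0,0,0,0,0,3] -> 9 nonzero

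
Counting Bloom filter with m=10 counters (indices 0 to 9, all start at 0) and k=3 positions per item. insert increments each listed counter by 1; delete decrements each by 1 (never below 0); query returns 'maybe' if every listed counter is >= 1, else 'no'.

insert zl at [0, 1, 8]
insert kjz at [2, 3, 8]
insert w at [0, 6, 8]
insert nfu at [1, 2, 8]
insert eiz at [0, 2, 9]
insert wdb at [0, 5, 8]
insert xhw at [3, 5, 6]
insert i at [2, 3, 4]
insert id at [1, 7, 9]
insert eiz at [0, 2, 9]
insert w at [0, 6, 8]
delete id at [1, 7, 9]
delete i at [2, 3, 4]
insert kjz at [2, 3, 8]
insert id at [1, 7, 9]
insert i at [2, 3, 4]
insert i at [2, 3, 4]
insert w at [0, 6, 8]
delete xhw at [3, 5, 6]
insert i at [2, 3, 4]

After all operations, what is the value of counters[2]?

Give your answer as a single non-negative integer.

Step 1: insert zl at [0, 1, 8] -> counters=[1,1,0,0,0,0,0,0,1,0]
Step 2: insert kjz at [2, 3, 8] -> counters=[1,1,1,1,0,0,0,0,2,0]
Step 3: insert w at [0, 6, 8] -> counters=[2,1,1,1,0,0,1,0,3,0]
Step 4: insert nfu at [1, 2, 8] -> counters=[2,2,2,1,0,0,1,0,4,0]
Step 5: insert eiz at [0, 2, 9] -> counters=[3,2,3,1,0,0,1,0,4,1]
Step 6: insert wdb at [0, 5, 8] -> counters=[4,2,3,1,0,1,1,0,5,1]
Step 7: insert xhw at [3, 5, 6] -> counters=[4,2,3,2,0,2,2,0,5,1]
Step 8: insert i at [2, 3, 4] -> counters=[4,2,4,3,1,2,2,0,5,1]
Step 9: insert id at [1, 7, 9] -> counters=[4,3,4,3,1,2,2,1,5,2]
Step 10: insert eiz at [0, 2, 9] -> counters=[5,3,5,3,1,2,2,1,5,3]
Step 11: insert w at [0, 6, 8] -> counters=[6,3,5,3,1,2,3,1,6,3]
Step 12: delete id at [1, 7, 9] -> counters=[6,2,5,3,1,2,3,0,6,2]
Step 13: delete i at [2, 3, 4] -> counters=[6,2,4,2,0,2,3,0,6,2]
Step 14: insert kjz at [2, 3, 8] -> counters=[6,2,5,3,0,2,3,0,7,2]
Step 15: insert id at [1, 7, 9] -> counters=[6,3,5,3,0,2,3,1,7,3]
Step 16: insert i at [2, 3, 4] -> counters=[6,3,6,4,1,2,3,1,7,3]
Step 17: insert i at [2, 3, 4] -> counters=[6,3,7,5,2,2,3,1,7,3]
Step 18: insert w at [0, 6, 8] -> counters=[7,3,7,5,2,2,4,1,8,3]
Step 19: delete xhw at [3, 5, 6] -> counters=[7,3,7,4,2,1,3,1,8,3]
Step 20: insert i at [2, 3, 4] -> counters=[7,3,8,5,3,1,3,1,8,3]
Final counters=[7,3,8,5,3,1,3,1,8,3] -> counters[2]=8

Answer: 8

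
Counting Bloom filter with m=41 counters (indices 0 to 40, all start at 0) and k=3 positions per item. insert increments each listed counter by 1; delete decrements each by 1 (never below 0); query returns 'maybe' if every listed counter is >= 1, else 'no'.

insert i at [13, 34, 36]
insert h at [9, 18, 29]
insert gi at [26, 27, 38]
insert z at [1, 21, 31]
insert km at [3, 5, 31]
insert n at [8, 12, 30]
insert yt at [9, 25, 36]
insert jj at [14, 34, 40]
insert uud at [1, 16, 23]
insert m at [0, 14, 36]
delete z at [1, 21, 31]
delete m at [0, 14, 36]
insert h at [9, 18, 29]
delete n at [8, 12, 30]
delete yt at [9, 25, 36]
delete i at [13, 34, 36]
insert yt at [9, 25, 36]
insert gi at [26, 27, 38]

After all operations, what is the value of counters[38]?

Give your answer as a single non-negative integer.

Step 1: insert i at [13, 34, 36] -> counters=[0,0,0,0,0,0,0,0,0,0,0,0,0,1,0,0,0,0,0,0,0,0,0,0,0,0,0,0,0,0,0,0,0,0,1,0,1,0,0,0,0]
Step 2: insert h at [9, 18, 29] -> counters=[0,0,0,0,0,0,0,0,0,1,0,0,0,1,0,0,0,0,1,0,0,0,0,0,0,0,0,0,0,1,0,0,0,0,1,0,1,0,0,0,0]
Step 3: insert gi at [26, 27, 38] -> counters=[0,0,0,0,0,0,0,0,0,1,0,0,0,1,0,0,0,0,1,0,0,0,0,0,0,0,1,1,0,1,0,0,0,0,1,0,1,0,1,0,0]
Step 4: insert z at [1, 21, 31] -> counters=[0,1,0,0,0,0,0,0,0,1,0,0,0,1,0,0,0,0,1,0,0,1,0,0,0,0,1,1,0,1,0,1,0,0,1,0,1,0,1,0,0]
Step 5: insert km at [3, 5, 31] -> counters=[0,1,0,1,0,1,0,0,0,1,0,0,0,1,0,0,0,0,1,0,0,1,0,0,0,0,1,1,0,1,0,2,0,0,1,0,1,0,1,0,0]
Step 6: insert n at [8, 12, 30] -> counters=[0,1,0,1,0,1,0,0,1,1,0,0,1,1,0,0,0,0,1,0,0,1,0,0,0,0,1,1,0,1,1,2,0,0,1,0,1,0,1,0,0]
Step 7: insert yt at [9, 25, 36] -> counters=[0,1,0,1,0,1,0,0,1,2,0,0,1,1,0,0,0,0,1,0,0,1,0,0,0,1,1,1,0,1,1,2,0,0,1,0,2,0,1,0,0]
Step 8: insert jj at [14, 34, 40] -> counters=[0,1,0,1,0,1,0,0,1,2,0,0,1,1,1,0,0,0,1,0,0,1,0,0,0,1,1,1,0,1,1,2,0,0,2,0,2,0,1,0,1]
Step 9: insert uud at [1, 16, 23] -> counters=[0,2,0,1,0,1,0,0,1,2,0,0,1,1,1,0,1,0,1,0,0,1,0,1,0,1,1,1,0,1,1,2,0,0,2,0,2,0,1,0,1]
Step 10: insert m at [0, 14, 36] -> counters=[1,2,0,1,0,1,0,0,1,2,0,0,1,1,2,0,1,0,1,0,0,1,0,1,0,1,1,1,0,1,1,2,0,0,2,0,3,0,1,0,1]
Step 11: delete z at [1, 21, 31] -> counters=[1,1,0,1,0,1,0,0,1,2,0,0,1,1,2,0,1,0,1,0,0,0,0,1,0,1,1,1,0,1,1,1,0,0,2,0,3,0,1,0,1]
Step 12: delete m at [0, 14, 36] -> counters=[0,1,0,1,0,1,0,0,1,2,0,0,1,1,1,0,1,0,1,0,0,0,0,1,0,1,1,1,0,1,1,1,0,0,2,0,2,0,1,0,1]
Step 13: insert h at [9, 18, 29] -> counters=[0,1,0,1,0,1,0,0,1,3,0,0,1,1,1,0,1,0,2,0,0,0,0,1,0,1,1,1,0,2,1,1,0,0,2,0,2,0,1,0,1]
Step 14: delete n at [8, 12, 30] -> counters=[0,1,0,1,0,1,0,0,0,3,0,0,0,1,1,0,1,0,2,0,0,0,0,1,0,1,1,1,0,2,0,1,0,0,2,0,2,0,1,0,1]
Step 15: delete yt at [9, 25, 36] -> counters=[0,1,0,1,0,1,0,0,0,2,0,0,0,1,1,0,1,0,2,0,0,0,0,1,0,0,1,1,0,2,0,1,0,0,2,0,1,0,1,0,1]
Step 16: delete i at [13, 34, 36] -> counters=[0,1,0,1,0,1,0,0,0,2,0,0,0,0,1,0,1,0,2,0,0,0,0,1,0,0,1,1,0,2,0,1,0,0,1,0,0,0,1,0,1]
Step 17: insert yt at [9, 25, 36] -> counters=[0,1,0,1,0,1,0,0,0,3,0,0,0,0,1,0,1,0,2,0,0,0,0,1,0,1,1,1,0,2,0,1,0,0,1,0,1,0,1,0,1]
Step 18: insert gi at [26, 27, 38] -> counters=[0,1,0,1,0,1,0,0,0,3,0,0,0,0,1,0,1,0,2,0,0,0,0,1,0,1,2,2,0,2,0,1,0,0,1,0,1,0,2,0,1]
Final counters=[0,1,0,1,0,1,0,0,0,3,0,0,0,0,1,0,1,0,2,0,0,0,0,1,0,1,2,2,0,2,0,1,0,0,1,0,1,0,2,0,1] -> counters[38]=2

Answer: 2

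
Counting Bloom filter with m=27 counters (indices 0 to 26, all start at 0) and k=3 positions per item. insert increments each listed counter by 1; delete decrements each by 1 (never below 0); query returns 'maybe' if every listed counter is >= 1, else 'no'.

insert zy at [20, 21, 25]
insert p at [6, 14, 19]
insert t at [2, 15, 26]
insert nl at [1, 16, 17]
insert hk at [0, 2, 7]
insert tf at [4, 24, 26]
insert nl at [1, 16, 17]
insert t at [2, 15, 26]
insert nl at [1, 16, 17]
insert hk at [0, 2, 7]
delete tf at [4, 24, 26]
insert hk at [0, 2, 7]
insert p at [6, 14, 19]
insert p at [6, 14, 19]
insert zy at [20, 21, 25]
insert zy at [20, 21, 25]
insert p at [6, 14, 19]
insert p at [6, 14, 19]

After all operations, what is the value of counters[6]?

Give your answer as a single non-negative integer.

Answer: 5

Derivation:
Step 1: insert zy at [20, 21, 25] -> counters=[0,0,0,0,0,0,0,0,0,0,0,0,0,0,0,0,0,0,0,0,1,1,0,0,0,1,0]
Step 2: insert p at [6, 14, 19] -> counters=[0,0,0,0,0,0,1,0,0,0,0,0,0,0,1,0,0,0,0,1,1,1,0,0,0,1,0]
Step 3: insert t at [2, 15, 26] -> counters=[0,0,1,0,0,0,1,0,0,0,0,0,0,0,1,1,0,0,0,1,1,1,0,0,0,1,1]
Step 4: insert nl at [1, 16, 17] -> counters=[0,1,1,0,0,0,1,0,0,0,0,0,0,0,1,1,1,1,0,1,1,1,0,0,0,1,1]
Step 5: insert hk at [0, 2, 7] -> counters=[1,1,2,0,0,0,1,1,0,0,0,0,0,0,1,1,1,1,0,1,1,1,0,0,0,1,1]
Step 6: insert tf at [4, 24, 26] -> counters=[1,1,2,0,1,0,1,1,0,0,0,0,0,0,1,1,1,1,0,1,1,1,0,0,1,1,2]
Step 7: insert nl at [1, 16, 17] -> counters=[1,2,2,0,1,0,1,1,0,0,0,0,0,0,1,1,2,2,0,1,1,1,0,0,1,1,2]
Step 8: insert t at [2, 15, 26] -> counters=[1,2,3,0,1,0,1,1,0,0,0,0,0,0,1,2,2,2,0,1,1,1,0,0,1,1,3]
Step 9: insert nl at [1, 16, 17] -> counters=[1,3,3,0,1,0,1,1,0,0,0,0,0,0,1,2,3,3,0,1,1,1,0,0,1,1,3]
Step 10: insert hk at [0, 2, 7] -> counters=[2,3,4,0,1,0,1,2,0,0,0,0,0,0,1,2,3,3,0,1,1,1,0,0,1,1,3]
Step 11: delete tf at [4, 24, 26] -> counters=[2,3,4,0,0,0,1,2,0,0,0,0,0,0,1,2,3,3,0,1,1,1,0,0,0,1,2]
Step 12: insert hk at [0, 2, 7] -> counters=[3,3,5,0,0,0,1,3,0,0,0,0,0,0,1,2,3,3,0,1,1,1,0,0,0,1,2]
Step 13: insert p at [6, 14, 19] -> counters=[3,3,5,0,0,0,2,3,0,0,0,0,0,0,2,2,3,3,0,2,1,1,0,0,0,1,2]
Step 14: insert p at [6, 14, 19] -> counters=[3,3,5,0,0,0,3,3,0,0,0,0,0,0,3,2,3,3,0,3,1,1,0,0,0,1,2]
Step 15: insert zy at [20, 21, 25] -> counters=[3,3,5,0,0,0,3,3,0,0,0,0,0,0,3,2,3,3,0,3,2,2,0,0,0,2,2]
Step 16: insert zy at [20, 21, 25] -> counters=[3,3,5,0,0,0,3,3,0,0,0,0,0,0,3,2,3,3,0,3,3,3,0,0,0,3,2]
Step 17: insert p at [6, 14, 19] -> counters=[3,3,5,0,0,0,4,3,0,0,0,0,0,0,4,2,3,3,0,4,3,3,0,0,0,3,2]
Step 18: insert p at [6, 14, 19] -> counters=[3,3,5,0,0,0,5,3,0,0,0,0,0,0,5,2,3,3,0,5,3,3,0,0,0,3,2]
Final counters=[3,3,5,0,0,0,5,3,0,0,0,0,0,0,5,2,3,3,0,5,3,3,0,0,0,3,2] -> counters[6]=5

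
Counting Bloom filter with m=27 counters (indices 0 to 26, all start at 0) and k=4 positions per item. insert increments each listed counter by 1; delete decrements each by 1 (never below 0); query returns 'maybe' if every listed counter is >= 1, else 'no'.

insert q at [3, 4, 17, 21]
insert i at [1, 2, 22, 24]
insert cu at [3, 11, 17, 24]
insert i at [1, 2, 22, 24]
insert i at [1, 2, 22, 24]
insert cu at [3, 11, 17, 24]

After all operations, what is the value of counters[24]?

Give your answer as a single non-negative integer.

Step 1: insert q at [3, 4, 17, 21] -> counters=[0,0,0,1,1,0,0,0,0,0,0,0,0,0,0,0,0,1,0,0,0,1,0,0,0,0,0]
Step 2: insert i at [1, 2, 22, 24] -> counters=[0,1,1,1,1,0,0,0,0,0,0,0,0,0,0,0,0,1,0,0,0,1,1,0,1,0,0]
Step 3: insert cu at [3, 11, 17, 24] -> counters=[0,1,1,2,1,0,0,0,0,0,0,1,0,0,0,0,0,2,0,0,0,1,1,0,2,0,0]
Step 4: insert i at [1, 2, 22, 24] -> counters=[0,2,2,2,1,0,0,0,0,0,0,1,0,0,0,0,0,2,0,0,0,1,2,0,3,0,0]
Step 5: insert i at [1, 2, 22, 24] -> counters=[0,3,3,2,1,0,0,0,0,0,0,1,0,0,0,0,0,2,0,0,0,1,3,0,4,0,0]
Step 6: insert cu at [3, 11, 17, 24] -> counters=[0,3,3,3,1,0,0,0,0,0,0,2,0,0,0,0,0,3,0,0,0,1,3,0,5,0,0]
Final counters=[0,3,3,3,1,0,0,0,0,0,0,2,0,0,0,0,0,3,0,0,0,1,3,0,5,0,0] -> counters[24]=5

Answer: 5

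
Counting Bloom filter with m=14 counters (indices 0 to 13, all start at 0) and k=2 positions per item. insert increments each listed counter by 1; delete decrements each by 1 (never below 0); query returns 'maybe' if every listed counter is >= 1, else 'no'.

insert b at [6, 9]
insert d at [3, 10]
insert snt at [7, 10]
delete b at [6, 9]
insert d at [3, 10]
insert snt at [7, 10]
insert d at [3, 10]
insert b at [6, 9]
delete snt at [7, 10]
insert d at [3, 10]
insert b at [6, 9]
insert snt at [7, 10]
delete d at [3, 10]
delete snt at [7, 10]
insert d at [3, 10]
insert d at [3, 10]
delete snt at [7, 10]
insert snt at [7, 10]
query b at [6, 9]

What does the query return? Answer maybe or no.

Step 1: insert b at [6, 9] -> counters=[0,0,0,0,0,0,1,0,0,1,0,0,0,0]
Step 2: insert d at [3, 10] -> counters=[0,0,0,1,0,0,1,0,0,1,1,0,0,0]
Step 3: insert snt at [7, 10] -> counters=[0,0,0,1,0,0,1,1,0,1,2,0,0,0]
Step 4: delete b at [6, 9] -> counters=[0,0,0,1,0,0,0,1,0,0,2,0,0,0]
Step 5: insert d at [3, 10] -> counters=[0,0,0,2,0,0,0,1,0,0,3,0,0,0]
Step 6: insert snt at [7, 10] -> counters=[0,0,0,2,0,0,0,2,0,0,4,0,0,0]
Step 7: insert d at [3, 10] -> counters=[0,0,0,3,0,0,0,2,0,0,5,0,0,0]
Step 8: insert b at [6, 9] -> counters=[0,0,0,3,0,0,1,2,0,1,5,0,0,0]
Step 9: delete snt at [7, 10] -> counters=[0,0,0,3,0,0,1,1,0,1,4,0,0,0]
Step 10: insert d at [3, 10] -> counters=[0,0,0,4,0,0,1,1,0,1,5,0,0,0]
Step 11: insert b at [6, 9] -> counters=[0,0,0,4,0,0,2,1,0,2,5,0,0,0]
Step 12: insert snt at [7, 10] -> counters=[0,0,0,4,0,0,2,2,0,2,6,0,0,0]
Step 13: delete d at [3, 10] -> counters=[0,0,0,3,0,0,2,2,0,2,5,0,0,0]
Step 14: delete snt at [7, 10] -> counters=[0,0,0,3,0,0,2,1,0,2,4,0,0,0]
Step 15: insert d at [3, 10] -> counters=[0,0,0,4,0,0,2,1,0,2,5,0,0,0]
Step 16: insert d at [3, 10] -> counters=[0,0,0,5,0,0,2,1,0,2,6,0,0,0]
Step 17: delete snt at [7, 10] -> counters=[0,0,0,5,0,0,2,0,0,2,5,0,0,0]
Step 18: insert snt at [7, 10] -> counters=[0,0,0,5,0,0,2,1,0,2,6,0,0,0]
Query b: check counters[6]=2 counters[9]=2 -> maybe

Answer: maybe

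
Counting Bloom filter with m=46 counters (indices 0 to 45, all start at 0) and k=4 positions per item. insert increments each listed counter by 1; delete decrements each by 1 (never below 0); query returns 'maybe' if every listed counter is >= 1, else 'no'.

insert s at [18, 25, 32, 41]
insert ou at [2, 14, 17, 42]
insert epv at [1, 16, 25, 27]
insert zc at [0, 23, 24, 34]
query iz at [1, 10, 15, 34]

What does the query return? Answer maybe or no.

Step 1: insert s at [18, 25, 32, 41] -> counters=[0,0,0,0,0,0,0,0,0,0,0,0,0,0,0,0,0,0,1,0,0,0,0,0,0,1,0,0,0,0,0,0,1,0,0,0,0,0,0,0,0,1,0,0,0,0]
Step 2: insert ou at [2, 14, 17, 42] -> counters=[0,0,1,0,0,0,0,0,0,0,0,0,0,0,1,0,0,1,1,0,0,0,0,0,0,1,0,0,0,0,0,0,1,0,0,0,0,0,0,0,0,1,1,0,0,0]
Step 3: insert epv at [1, 16, 25, 27] -> counters=[0,1,1,0,0,0,0,0,0,0,0,0,0,0,1,0,1,1,1,0,0,0,0,0,0,2,0,1,0,0,0,0,1,0,0,0,0,0,0,0,0,1,1,0,0,0]
Step 4: insert zc at [0, 23, 24, 34] -> counters=[1,1,1,0,0,0,0,0,0,0,0,0,0,0,1,0,1,1,1,0,0,0,0,1,1,2,0,1,0,0,0,0,1,0,1,0,0,0,0,0,0,1,1,0,0,0]
Query iz: check counters[1]=1 counters[10]=0 counters[15]=0 counters[34]=1 -> no

Answer: no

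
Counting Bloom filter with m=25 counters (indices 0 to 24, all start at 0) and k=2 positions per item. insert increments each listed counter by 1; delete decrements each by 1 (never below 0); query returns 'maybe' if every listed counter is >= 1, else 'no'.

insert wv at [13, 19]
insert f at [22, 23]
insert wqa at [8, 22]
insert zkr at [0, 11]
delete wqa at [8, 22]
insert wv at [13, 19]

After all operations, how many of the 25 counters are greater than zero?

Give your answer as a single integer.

Step 1: insert wv at [13, 19] -> counters=[0,0,0,0,0,0,0,0,0,0,0,0,0,1,0,0,0,0,0,1,0,0,0,0,0]
Step 2: insert f at [22, 23] -> counters=[0,0,0,0,0,0,0,0,0,0,0,0,0,1,0,0,0,0,0,1,0,0,1,1,0]
Step 3: insert wqa at [8, 22] -> counters=[0,0,0,0,0,0,0,0,1,0,0,0,0,1,0,0,0,0,0,1,0,0,2,1,0]
Step 4: insert zkr at [0, 11] -> counters=[1,0,0,0,0,0,0,0,1,0,0,1,0,1,0,0,0,0,0,1,0,0,2,1,0]
Step 5: delete wqa at [8, 22] -> counters=[1,0,0,0,0,0,0,0,0,0,0,1,0,1,0,0,0,0,0,1,0,0,1,1,0]
Step 6: insert wv at [13, 19] -> counters=[1,0,0,0,0,0,0,0,0,0,0,1,0,2,0,0,0,0,0,2,0,0,1,1,0]
Final counters=[1,0,0,0,0,0,0,0,0,0,0,1,0,2,0,0,0,0,0,2,0,0,1,1,0] -> 6 nonzero

Answer: 6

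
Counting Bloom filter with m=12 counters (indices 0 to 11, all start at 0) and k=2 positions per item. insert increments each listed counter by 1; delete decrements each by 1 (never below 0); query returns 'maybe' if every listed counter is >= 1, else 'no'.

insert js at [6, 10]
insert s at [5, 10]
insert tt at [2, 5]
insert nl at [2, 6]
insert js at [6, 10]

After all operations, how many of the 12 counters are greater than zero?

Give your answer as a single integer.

Step 1: insert js at [6, 10] -> counters=[0,0,0,0,0,0,1,0,0,0,1,0]
Step 2: insert s at [5, 10] -> counters=[0,0,0,0,0,1,1,0,0,0,2,0]
Step 3: insert tt at [2, 5] -> counters=[0,0,1,0,0,2,1,0,0,0,2,0]
Step 4: insert nl at [2, 6] -> counters=[0,0,2,0,0,2,2,0,0,0,2,0]
Step 5: insert js at [6, 10] -> counters=[0,0,2,0,0,2,3,0,0,0,3,0]
Final counters=[0,0,2,0,0,2,3,0,0,0,3,0] -> 4 nonzero

Answer: 4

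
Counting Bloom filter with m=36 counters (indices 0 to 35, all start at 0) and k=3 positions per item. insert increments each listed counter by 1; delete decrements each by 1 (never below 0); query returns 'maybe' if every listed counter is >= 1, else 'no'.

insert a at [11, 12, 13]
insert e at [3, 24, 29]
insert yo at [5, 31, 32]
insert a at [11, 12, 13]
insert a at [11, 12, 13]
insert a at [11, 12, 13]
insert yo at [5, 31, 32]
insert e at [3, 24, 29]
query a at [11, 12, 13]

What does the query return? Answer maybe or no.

Step 1: insert a at [11, 12, 13] -> counters=[0,0,0,0,0,0,0,0,0,0,0,1,1,1,0,0,0,0,0,0,0,0,0,0,0,0,0,0,0,0,0,0,0,0,0,0]
Step 2: insert e at [3, 24, 29] -> counters=[0,0,0,1,0,0,0,0,0,0,0,1,1,1,0,0,0,0,0,0,0,0,0,0,1,0,0,0,0,1,0,0,0,0,0,0]
Step 3: insert yo at [5, 31, 32] -> counters=[0,0,0,1,0,1,0,0,0,0,0,1,1,1,0,0,0,0,0,0,0,0,0,0,1,0,0,0,0,1,0,1,1,0,0,0]
Step 4: insert a at [11, 12, 13] -> counters=[0,0,0,1,0,1,0,0,0,0,0,2,2,2,0,0,0,0,0,0,0,0,0,0,1,0,0,0,0,1,0,1,1,0,0,0]
Step 5: insert a at [11, 12, 13] -> counters=[0,0,0,1,0,1,0,0,0,0,0,3,3,3,0,0,0,0,0,0,0,0,0,0,1,0,0,0,0,1,0,1,1,0,0,0]
Step 6: insert a at [11, 12, 13] -> counters=[0,0,0,1,0,1,0,0,0,0,0,4,4,4,0,0,0,0,0,0,0,0,0,0,1,0,0,0,0,1,0,1,1,0,0,0]
Step 7: insert yo at [5, 31, 32] -> counters=[0,0,0,1,0,2,0,0,0,0,0,4,4,4,0,0,0,0,0,0,0,0,0,0,1,0,0,0,0,1,0,2,2,0,0,0]
Step 8: insert e at [3, 24, 29] -> counters=[0,0,0,2,0,2,0,0,0,0,0,4,4,4,0,0,0,0,0,0,0,0,0,0,2,0,0,0,0,2,0,2,2,0,0,0]
Query a: check counters[11]=4 counters[12]=4 counters[13]=4 -> maybe

Answer: maybe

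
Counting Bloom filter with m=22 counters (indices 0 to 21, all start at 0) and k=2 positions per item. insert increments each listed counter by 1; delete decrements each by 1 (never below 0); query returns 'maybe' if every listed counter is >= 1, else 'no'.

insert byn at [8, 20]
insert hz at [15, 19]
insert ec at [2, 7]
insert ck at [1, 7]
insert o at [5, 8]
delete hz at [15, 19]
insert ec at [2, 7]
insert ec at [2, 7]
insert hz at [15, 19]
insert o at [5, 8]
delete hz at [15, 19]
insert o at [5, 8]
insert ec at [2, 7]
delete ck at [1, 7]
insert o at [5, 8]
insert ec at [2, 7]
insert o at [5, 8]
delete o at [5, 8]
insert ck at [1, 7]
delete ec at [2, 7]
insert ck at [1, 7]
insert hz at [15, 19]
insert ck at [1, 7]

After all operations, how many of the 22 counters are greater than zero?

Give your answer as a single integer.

Answer: 8

Derivation:
Step 1: insert byn at [8, 20] -> counters=[0,0,0,0,0,0,0,0,1,0,0,0,0,0,0,0,0,0,0,0,1,0]
Step 2: insert hz at [15, 19] -> counters=[0,0,0,0,0,0,0,0,1,0,0,0,0,0,0,1,0,0,0,1,1,0]
Step 3: insert ec at [2, 7] -> counters=[0,0,1,0,0,0,0,1,1,0,0,0,0,0,0,1,0,0,0,1,1,0]
Step 4: insert ck at [1, 7] -> counters=[0,1,1,0,0,0,0,2,1,0,0,0,0,0,0,1,0,0,0,1,1,0]
Step 5: insert o at [5, 8] -> counters=[0,1,1,0,0,1,0,2,2,0,0,0,0,0,0,1,0,0,0,1,1,0]
Step 6: delete hz at [15, 19] -> counters=[0,1,1,0,0,1,0,2,2,0,0,0,0,0,0,0,0,0,0,0,1,0]
Step 7: insert ec at [2, 7] -> counters=[0,1,2,0,0,1,0,3,2,0,0,0,0,0,0,0,0,0,0,0,1,0]
Step 8: insert ec at [2, 7] -> counters=[0,1,3,0,0,1,0,4,2,0,0,0,0,0,0,0,0,0,0,0,1,0]
Step 9: insert hz at [15, 19] -> counters=[0,1,3,0,0,1,0,4,2,0,0,0,0,0,0,1,0,0,0,1,1,0]
Step 10: insert o at [5, 8] -> counters=[0,1,3,0,0,2,0,4,3,0,0,0,0,0,0,1,0,0,0,1,1,0]
Step 11: delete hz at [15, 19] -> counters=[0,1,3,0,0,2,0,4,3,0,0,0,0,0,0,0,0,0,0,0,1,0]
Step 12: insert o at [5, 8] -> counters=[0,1,3,0,0,3,0,4,4,0,0,0,0,0,0,0,0,0,0,0,1,0]
Step 13: insert ec at [2, 7] -> counters=[0,1,4,0,0,3,0,5,4,0,0,0,0,0,0,0,0,0,0,0,1,0]
Step 14: delete ck at [1, 7] -> counters=[0,0,4,0,0,3,0,4,4,0,0,0,0,0,0,0,0,0,0,0,1,0]
Step 15: insert o at [5, 8] -> counters=[0,0,4,0,0,4,0,4,5,0,0,0,0,0,0,0,0,0,0,0,1,0]
Step 16: insert ec at [2, 7] -> counters=[0,0,5,0,0,4,0,5,5,0,0,0,0,0,0,0,0,0,0,0,1,0]
Step 17: insert o at [5, 8] -> counters=[0,0,5,0,0,5,0,5,6,0,0,0,0,0,0,0,0,0,0,0,1,0]
Step 18: delete o at [5, 8] -> counters=[0,0,5,0,0,4,0,5,5,0,0,0,0,0,0,0,0,0,0,0,1,0]
Step 19: insert ck at [1, 7] -> counters=[0,1,5,0,0,4,0,6,5,0,0,0,0,0,0,0,0,0,0,0,1,0]
Step 20: delete ec at [2, 7] -> counters=[0,1,4,0,0,4,0,5,5,0,0,0,0,0,0,0,0,0,0,0,1,0]
Step 21: insert ck at [1, 7] -> counters=[0,2,4,0,0,4,0,6,5,0,0,0,0,0,0,0,0,0,0,0,1,0]
Step 22: insert hz at [15, 19] -> counters=[0,2,4,0,0,4,0,6,5,0,0,0,0,0,0,1,0,0,0,1,1,0]
Step 23: insert ck at [1, 7] -> counters=[0,3,4,0,0,4,0,7,5,0,0,0,0,0,0,1,0,0,0,1,1,0]
Final counters=[0,3,4,0,0,4,0,7,5,0,0,0,0,0,0,1,0,0,0,1,1,0] -> 8 nonzero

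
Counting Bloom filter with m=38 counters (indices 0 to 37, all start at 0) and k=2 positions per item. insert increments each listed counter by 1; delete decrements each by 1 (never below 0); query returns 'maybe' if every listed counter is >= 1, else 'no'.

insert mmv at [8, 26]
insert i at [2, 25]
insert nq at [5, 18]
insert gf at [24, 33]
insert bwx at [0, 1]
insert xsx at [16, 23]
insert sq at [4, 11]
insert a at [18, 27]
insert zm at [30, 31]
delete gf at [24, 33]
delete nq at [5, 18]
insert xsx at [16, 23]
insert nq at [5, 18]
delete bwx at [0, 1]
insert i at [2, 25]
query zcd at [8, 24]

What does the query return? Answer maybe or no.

Answer: no

Derivation:
Step 1: insert mmv at [8, 26] -> counters=[0,0,0,0,0,0,0,0,1,0,0,0,0,0,0,0,0,0,0,0,0,0,0,0,0,0,1,0,0,0,0,0,0,0,0,0,0,0]
Step 2: insert i at [2, 25] -> counters=[0,0,1,0,0,0,0,0,1,0,0,0,0,0,0,0,0,0,0,0,0,0,0,0,0,1,1,0,0,0,0,0,0,0,0,0,0,0]
Step 3: insert nq at [5, 18] -> counters=[0,0,1,0,0,1,0,0,1,0,0,0,0,0,0,0,0,0,1,0,0,0,0,0,0,1,1,0,0,0,0,0,0,0,0,0,0,0]
Step 4: insert gf at [24, 33] -> counters=[0,0,1,0,0,1,0,0,1,0,0,0,0,0,0,0,0,0,1,0,0,0,0,0,1,1,1,0,0,0,0,0,0,1,0,0,0,0]
Step 5: insert bwx at [0, 1] -> counters=[1,1,1,0,0,1,0,0,1,0,0,0,0,0,0,0,0,0,1,0,0,0,0,0,1,1,1,0,0,0,0,0,0,1,0,0,0,0]
Step 6: insert xsx at [16, 23] -> counters=[1,1,1,0,0,1,0,0,1,0,0,0,0,0,0,0,1,0,1,0,0,0,0,1,1,1,1,0,0,0,0,0,0,1,0,0,0,0]
Step 7: insert sq at [4, 11] -> counters=[1,1,1,0,1,1,0,0,1,0,0,1,0,0,0,0,1,0,1,0,0,0,0,1,1,1,1,0,0,0,0,0,0,1,0,0,0,0]
Step 8: insert a at [18, 27] -> counters=[1,1,1,0,1,1,0,0,1,0,0,1,0,0,0,0,1,0,2,0,0,0,0,1,1,1,1,1,0,0,0,0,0,1,0,0,0,0]
Step 9: insert zm at [30, 31] -> counters=[1,1,1,0,1,1,0,0,1,0,0,1,0,0,0,0,1,0,2,0,0,0,0,1,1,1,1,1,0,0,1,1,0,1,0,0,0,0]
Step 10: delete gf at [24, 33] -> counters=[1,1,1,0,1,1,0,0,1,0,0,1,0,0,0,0,1,0,2,0,0,0,0,1,0,1,1,1,0,0,1,1,0,0,0,0,0,0]
Step 11: delete nq at [5, 18] -> counters=[1,1,1,0,1,0,0,0,1,0,0,1,0,0,0,0,1,0,1,0,0,0,0,1,0,1,1,1,0,0,1,1,0,0,0,0,0,0]
Step 12: insert xsx at [16, 23] -> counters=[1,1,1,0,1,0,0,0,1,0,0,1,0,0,0,0,2,0,1,0,0,0,0,2,0,1,1,1,0,0,1,1,0,0,0,0,0,0]
Step 13: insert nq at [5, 18] -> counters=[1,1,1,0,1,1,0,0,1,0,0,1,0,0,0,0,2,0,2,0,0,0,0,2,0,1,1,1,0,0,1,1,0,0,0,0,0,0]
Step 14: delete bwx at [0, 1] -> counters=[0,0,1,0,1,1,0,0,1,0,0,1,0,0,0,0,2,0,2,0,0,0,0,2,0,1,1,1,0,0,1,1,0,0,0,0,0,0]
Step 15: insert i at [2, 25] -> counters=[0,0,2,0,1,1,0,0,1,0,0,1,0,0,0,0,2,0,2,0,0,0,0,2,0,2,1,1,0,0,1,1,0,0,0,0,0,0]
Query zcd: check counters[8]=1 counters[24]=0 -> no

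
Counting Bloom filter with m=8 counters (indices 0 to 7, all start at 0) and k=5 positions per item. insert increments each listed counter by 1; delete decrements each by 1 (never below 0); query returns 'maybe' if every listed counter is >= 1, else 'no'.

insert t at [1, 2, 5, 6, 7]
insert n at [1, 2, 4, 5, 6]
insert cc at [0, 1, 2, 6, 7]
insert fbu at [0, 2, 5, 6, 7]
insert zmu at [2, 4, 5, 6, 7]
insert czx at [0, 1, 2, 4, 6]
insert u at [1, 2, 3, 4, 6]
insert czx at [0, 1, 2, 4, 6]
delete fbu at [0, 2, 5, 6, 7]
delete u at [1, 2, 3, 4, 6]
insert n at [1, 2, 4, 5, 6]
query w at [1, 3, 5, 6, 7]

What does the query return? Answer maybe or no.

Answer: no

Derivation:
Step 1: insert t at [1, 2, 5, 6, 7] -> counters=[0,1,1,0,0,1,1,1]
Step 2: insert n at [1, 2, 4, 5, 6] -> counters=[0,2,2,0,1,2,2,1]
Step 3: insert cc at [0, 1, 2, 6, 7] -> counters=[1,3,3,0,1,2,3,2]
Step 4: insert fbu at [0, 2, 5, 6, 7] -> counters=[2,3,4,0,1,3,4,3]
Step 5: insert zmu at [2, 4, 5, 6, 7] -> counters=[2,3,5,0,2,4,5,4]
Step 6: insert czx at [0, 1, 2, 4, 6] -> counters=[3,4,6,0,3,4,6,4]
Step 7: insert u at [1, 2, 3, 4, 6] -> counters=[3,5,7,1,4,4,7,4]
Step 8: insert czx at [0, 1, 2, 4, 6] -> counters=[4,6,8,1,5,4,8,4]
Step 9: delete fbu at [0, 2, 5, 6, 7] -> counters=[3,6,7,1,5,3,7,3]
Step 10: delete u at [1, 2, 3, 4, 6] -> counters=[3,5,6,0,4,3,6,3]
Step 11: insert n at [1, 2, 4, 5, 6] -> counters=[3,6,7,0,5,4,7,3]
Query w: check counters[1]=6 counters[3]=0 counters[5]=4 counters[6]=7 counters[7]=3 -> no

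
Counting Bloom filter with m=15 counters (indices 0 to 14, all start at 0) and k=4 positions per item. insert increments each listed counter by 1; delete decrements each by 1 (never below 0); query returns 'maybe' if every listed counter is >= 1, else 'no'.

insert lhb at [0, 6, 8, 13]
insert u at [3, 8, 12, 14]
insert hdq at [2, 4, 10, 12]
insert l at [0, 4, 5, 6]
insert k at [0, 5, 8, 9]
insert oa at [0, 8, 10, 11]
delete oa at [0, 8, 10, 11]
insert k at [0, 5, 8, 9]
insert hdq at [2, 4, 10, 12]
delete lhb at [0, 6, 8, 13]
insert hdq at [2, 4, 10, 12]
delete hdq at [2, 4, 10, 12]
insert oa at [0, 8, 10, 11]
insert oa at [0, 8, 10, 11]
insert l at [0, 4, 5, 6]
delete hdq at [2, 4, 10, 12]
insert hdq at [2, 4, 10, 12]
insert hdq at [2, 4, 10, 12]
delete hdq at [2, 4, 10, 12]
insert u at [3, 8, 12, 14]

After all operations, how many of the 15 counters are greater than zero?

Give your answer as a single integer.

Answer: 12

Derivation:
Step 1: insert lhb at [0, 6, 8, 13] -> counters=[1,0,0,0,0,0,1,0,1,0,0,0,0,1,0]
Step 2: insert u at [3, 8, 12, 14] -> counters=[1,0,0,1,0,0,1,0,2,0,0,0,1,1,1]
Step 3: insert hdq at [2, 4, 10, 12] -> counters=[1,0,1,1,1,0,1,0,2,0,1,0,2,1,1]
Step 4: insert l at [0, 4, 5, 6] -> counters=[2,0,1,1,2,1,2,0,2,0,1,0,2,1,1]
Step 5: insert k at [0, 5, 8, 9] -> counters=[3,0,1,1,2,2,2,0,3,1,1,0,2,1,1]
Step 6: insert oa at [0, 8, 10, 11] -> counters=[4,0,1,1,2,2,2,0,4,1,2,1,2,1,1]
Step 7: delete oa at [0, 8, 10, 11] -> counters=[3,0,1,1,2,2,2,0,3,1,1,0,2,1,1]
Step 8: insert k at [0, 5, 8, 9] -> counters=[4,0,1,1,2,3,2,0,4,2,1,0,2,1,1]
Step 9: insert hdq at [2, 4, 10, 12] -> counters=[4,0,2,1,3,3,2,0,4,2,2,0,3,1,1]
Step 10: delete lhb at [0, 6, 8, 13] -> counters=[3,0,2,1,3,3,1,0,3,2,2,0,3,0,1]
Step 11: insert hdq at [2, 4, 10, 12] -> counters=[3,0,3,1,4,3,1,0,3,2,3,0,4,0,1]
Step 12: delete hdq at [2, 4, 10, 12] -> counters=[3,0,2,1,3,3,1,0,3,2,2,0,3,0,1]
Step 13: insert oa at [0, 8, 10, 11] -> counters=[4,0,2,1,3,3,1,0,4,2,3,1,3,0,1]
Step 14: insert oa at [0, 8, 10, 11] -> counters=[5,0,2,1,3,3,1,0,5,2,4,2,3,0,1]
Step 15: insert l at [0, 4, 5, 6] -> counters=[6,0,2,1,4,4,2,0,5,2,4,2,3,0,1]
Step 16: delete hdq at [2, 4, 10, 12] -> counters=[6,0,1,1,3,4,2,0,5,2,3,2,2,0,1]
Step 17: insert hdq at [2, 4, 10, 12] -> counters=[6,0,2,1,4,4,2,0,5,2,4,2,3,0,1]
Step 18: insert hdq at [2, 4, 10, 12] -> counters=[6,0,3,1,5,4,2,0,5,2,5,2,4,0,1]
Step 19: delete hdq at [2, 4, 10, 12] -> counters=[6,0,2,1,4,4,2,0,5,2,4,2,3,0,1]
Step 20: insert u at [3, 8, 12, 14] -> counters=[6,0,2,2,4,4,2,0,6,2,4,2,4,0,2]
Final counters=[6,0,2,2,4,4,2,0,6,2,4,2,4,0,2] -> 12 nonzero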